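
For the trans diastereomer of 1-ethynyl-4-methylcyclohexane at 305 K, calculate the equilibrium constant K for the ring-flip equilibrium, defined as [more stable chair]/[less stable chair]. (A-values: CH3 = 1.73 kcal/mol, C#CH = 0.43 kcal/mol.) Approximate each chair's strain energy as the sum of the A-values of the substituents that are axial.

K ≈ 35.3

C1 and C4 have opposite parity, so for the trans isomer the two substituents are e,e in one chair and a,a in the other.
Chair I (methyl axial, ethynyl axial): E = 2.16 kcal/mol; chair II (methyl equatorial, ethynyl equatorial): E = 0.00 kcal/mol.
ΔG = 2.16 kcal/mol between the two chairs.
K = exp(ΔG/RT) with R = 1.987×10⁻³ kcal mol⁻¹ K⁻¹ and T = 305 K gives K ≈ 35.3.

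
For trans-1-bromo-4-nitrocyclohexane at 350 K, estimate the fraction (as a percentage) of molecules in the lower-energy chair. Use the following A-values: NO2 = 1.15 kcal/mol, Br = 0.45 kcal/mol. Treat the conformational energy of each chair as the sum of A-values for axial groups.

90.9%

C1 and C4 have opposite parity, so for the trans isomer the two substituents are e,e in one chair and a,a in the other.
Chair I (nitro axial, bromo axial): E = 1.60 kcal/mol; chair II (nitro equatorial, bromo equatorial): E = 0.00 kcal/mol.
ΔG = 1.60 kcal/mol between the two chairs.
K = exp(ΔG/RT) with R = 1.987×10⁻³ kcal mol⁻¹ K⁻¹ and T = 350 K gives K ≈ 9.98.
Fraction in the lower-energy chair = K/(K+1) = 90.9%.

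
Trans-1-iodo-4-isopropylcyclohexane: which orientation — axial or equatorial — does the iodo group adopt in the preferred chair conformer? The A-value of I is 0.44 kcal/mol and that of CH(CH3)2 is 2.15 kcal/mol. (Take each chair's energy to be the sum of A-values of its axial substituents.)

C1 and C4 have opposite parity, so for the trans isomer the two substituents are e,e in one chair and a,a in the other.
Chair I (iodo axial, isopropyl axial): E = 2.59 kcal/mol.
Chair II (iodo equatorial, isopropyl equatorial): E = 0.00 kcal/mol.
Chair II is the more stable (lower-energy) conformer, and in that chair the iodo group is equatorial.

equatorial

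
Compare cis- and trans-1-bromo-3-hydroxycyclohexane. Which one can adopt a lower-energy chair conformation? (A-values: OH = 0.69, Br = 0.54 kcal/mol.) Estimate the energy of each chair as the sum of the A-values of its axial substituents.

cis

At 1,3 positions (parity same): cis → (e,e or a,a); trans → (a,e or e,a).
Best chair for cis: E = 0.00 kcal/mol; best chair for trans: E = 0.54 kcal/mol.
The cis isomer is lower by 0.54 kcal/mol.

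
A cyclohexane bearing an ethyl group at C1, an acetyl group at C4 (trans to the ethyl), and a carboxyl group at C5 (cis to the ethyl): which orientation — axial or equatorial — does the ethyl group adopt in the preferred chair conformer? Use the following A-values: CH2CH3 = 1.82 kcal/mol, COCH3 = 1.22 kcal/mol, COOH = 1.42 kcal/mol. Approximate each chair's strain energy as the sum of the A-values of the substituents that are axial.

equatorial

Chair I (ethyl axial, acetyl axial, carboxyl axial): E = 4.46 kcal/mol.
Chair II (ethyl equatorial, acetyl equatorial, carboxyl equatorial): E = 0.00 kcal/mol.
Chair II is the more stable (lower-energy) conformer, and in that chair the ethyl group is equatorial.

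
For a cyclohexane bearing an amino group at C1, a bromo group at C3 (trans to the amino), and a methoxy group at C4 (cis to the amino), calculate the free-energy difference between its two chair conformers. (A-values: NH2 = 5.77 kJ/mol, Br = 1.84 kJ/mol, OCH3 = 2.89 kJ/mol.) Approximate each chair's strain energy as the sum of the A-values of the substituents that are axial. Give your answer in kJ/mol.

Chair I (amino axial, bromo equatorial, methoxy equatorial): E = 5.77 kJ/mol.
Chair II (amino equatorial, bromo axial, methoxy axial): E = 4.73 kJ/mol.
ΔE = 5.77 − 4.73 = 1.04 kJ/mol; chair II is more stable.

1.04 kJ/mol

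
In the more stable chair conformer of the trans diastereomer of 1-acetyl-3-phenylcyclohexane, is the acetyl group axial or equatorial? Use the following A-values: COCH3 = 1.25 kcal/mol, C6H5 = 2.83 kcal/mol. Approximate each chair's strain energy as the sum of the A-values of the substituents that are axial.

C1 and C3 have the same parity, so for the trans isomer the two substituents are one axial and one equatorial in each chair.
Chair I (acetyl axial, phenyl equatorial): E = 1.25 kcal/mol.
Chair II (acetyl equatorial, phenyl axial): E = 2.83 kcal/mol.
Chair I is the more stable (lower-energy) conformer, and in that chair the acetyl group is axial.

axial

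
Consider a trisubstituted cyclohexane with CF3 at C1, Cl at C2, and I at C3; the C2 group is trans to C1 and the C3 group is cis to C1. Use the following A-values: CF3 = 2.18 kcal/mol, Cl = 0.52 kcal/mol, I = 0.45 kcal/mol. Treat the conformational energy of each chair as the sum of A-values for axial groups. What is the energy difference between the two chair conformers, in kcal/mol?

3.15 kcal/mol

Chair I (trifluoromethyl axial, chloro axial, iodo axial): E = 3.15 kcal/mol.
Chair II (trifluoromethyl equatorial, chloro equatorial, iodo equatorial): E = 0.00 kcal/mol.
ΔE = 3.15 − 0.00 = 3.15 kcal/mol; chair II is more stable.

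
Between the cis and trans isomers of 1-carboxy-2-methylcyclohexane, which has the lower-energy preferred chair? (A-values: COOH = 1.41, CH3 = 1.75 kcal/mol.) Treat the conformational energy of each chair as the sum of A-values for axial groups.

trans

At 1,2 positions (parity opposite): cis → (a,e or e,a); trans → (e,e or a,a).
Best chair for cis: E = 1.41 kcal/mol; best chair for trans: E = 0.00 kcal/mol.
The trans isomer is lower by 1.41 kcal/mol.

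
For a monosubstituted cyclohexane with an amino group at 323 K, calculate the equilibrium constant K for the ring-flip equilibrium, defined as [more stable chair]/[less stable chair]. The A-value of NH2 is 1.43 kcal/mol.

One chair has the amino group axial (E = 1.43 kcal/mol) and the other has it equatorial (E = 0).
ΔG = 1.43 kcal/mol between the two chairs.
K = exp(ΔG/RT) with R = 1.987×10⁻³ kcal mol⁻¹ K⁻¹ and T = 323 K gives K ≈ 9.28.

K ≈ 9.28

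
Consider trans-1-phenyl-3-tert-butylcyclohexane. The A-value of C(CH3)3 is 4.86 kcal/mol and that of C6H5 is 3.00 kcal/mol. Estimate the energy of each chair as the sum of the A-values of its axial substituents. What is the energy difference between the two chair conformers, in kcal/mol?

C1 and C3 have the same parity, so for the trans isomer the two substituents are one axial and one equatorial in each chair.
Chair I (tert-butyl axial, phenyl equatorial): E = 4.86 kcal/mol.
Chair II (tert-butyl equatorial, phenyl axial): E = 3.00 kcal/mol.
ΔE = 4.86 − 3.00 = 1.86 kcal/mol; chair II is more stable.

1.86 kcal/mol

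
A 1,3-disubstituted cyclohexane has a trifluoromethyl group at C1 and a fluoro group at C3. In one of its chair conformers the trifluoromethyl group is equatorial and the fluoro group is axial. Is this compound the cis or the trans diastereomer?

trans

C1 and C3 have the same parity, so their axial bonds point in the same direction.
With same-parity carbons, two substituents on the same face are both axial or both equatorial; opposite faces give one of each.
Here the groups are equatorial/axial → opposite face → trans.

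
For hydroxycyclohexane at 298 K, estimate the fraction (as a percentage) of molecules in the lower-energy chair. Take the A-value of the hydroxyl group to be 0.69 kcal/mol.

One chair has the hydroxyl group axial (E = 0.69 kcal/mol) and the other has it equatorial (E = 0).
ΔG = 0.69 kcal/mol between the two chairs.
K = exp(ΔG/RT) with R = 1.987×10⁻³ kcal mol⁻¹ K⁻¹ and T = 298 K gives K ≈ 3.21.
Fraction in the lower-energy chair = K/(K+1) = 76.2%.

76.2%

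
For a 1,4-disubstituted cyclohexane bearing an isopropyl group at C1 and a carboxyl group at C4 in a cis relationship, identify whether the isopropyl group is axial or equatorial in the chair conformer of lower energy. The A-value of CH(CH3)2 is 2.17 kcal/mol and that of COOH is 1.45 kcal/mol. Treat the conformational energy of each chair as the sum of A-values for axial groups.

C1 and C4 have opposite parity, so for the cis isomer the two substituents are one axial and one equatorial in each chair.
Chair I (isopropyl axial, carboxyl equatorial): E = 2.17 kcal/mol.
Chair II (isopropyl equatorial, carboxyl axial): E = 1.45 kcal/mol.
Chair II is the more stable (lower-energy) conformer, and in that chair the isopropyl group is equatorial.

equatorial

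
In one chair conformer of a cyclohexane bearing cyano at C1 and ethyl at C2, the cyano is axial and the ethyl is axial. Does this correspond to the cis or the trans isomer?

C1 and C2 have opposite parity, so their axial bonds point in opposite directions.
With opposite-parity carbons, two substituents on the same face are one axial and one equatorial; opposite faces give both axial or both equatorial.
Here the groups are axial/axial → opposite face → trans.

trans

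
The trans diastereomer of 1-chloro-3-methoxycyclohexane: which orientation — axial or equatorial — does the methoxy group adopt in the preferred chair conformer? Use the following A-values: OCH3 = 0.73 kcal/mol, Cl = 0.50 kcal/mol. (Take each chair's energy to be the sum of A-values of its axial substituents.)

C1 and C3 have the same parity, so for the trans isomer the two substituents are one axial and one equatorial in each chair.
Chair I (methoxy axial, chloro equatorial): E = 0.73 kcal/mol.
Chair II (methoxy equatorial, chloro axial): E = 0.50 kcal/mol.
Chair II is the more stable (lower-energy) conformer, and in that chair the methoxy group is equatorial.

equatorial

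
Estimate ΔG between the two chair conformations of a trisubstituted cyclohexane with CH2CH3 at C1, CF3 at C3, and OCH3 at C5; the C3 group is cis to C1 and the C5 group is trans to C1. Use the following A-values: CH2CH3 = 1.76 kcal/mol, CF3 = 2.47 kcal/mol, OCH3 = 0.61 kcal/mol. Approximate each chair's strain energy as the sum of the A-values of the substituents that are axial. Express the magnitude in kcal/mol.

3.62 kcal/mol

Chair I (ethyl axial, trifluoromethyl axial, methoxy equatorial): E = 4.23 kcal/mol.
Chair II (ethyl equatorial, trifluoromethyl equatorial, methoxy axial): E = 0.61 kcal/mol.
ΔE = 4.23 − 0.61 = 3.62 kcal/mol; chair II is more stable.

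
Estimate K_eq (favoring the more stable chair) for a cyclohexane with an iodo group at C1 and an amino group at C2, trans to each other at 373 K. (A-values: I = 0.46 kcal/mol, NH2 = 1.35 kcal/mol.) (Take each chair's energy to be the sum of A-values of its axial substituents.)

C1 and C2 have opposite parity, so for the trans isomer the two substituents are e,e in one chair and a,a in the other.
Chair I (iodo axial, amino axial): E = 1.81 kcal/mol; chair II (iodo equatorial, amino equatorial): E = 0.00 kcal/mol.
ΔG = 1.81 kcal/mol between the two chairs.
K = exp(ΔG/RT) with R = 1.987×10⁻³ kcal mol⁻¹ K⁻¹ and T = 373 K gives K ≈ 11.5.

K ≈ 11.5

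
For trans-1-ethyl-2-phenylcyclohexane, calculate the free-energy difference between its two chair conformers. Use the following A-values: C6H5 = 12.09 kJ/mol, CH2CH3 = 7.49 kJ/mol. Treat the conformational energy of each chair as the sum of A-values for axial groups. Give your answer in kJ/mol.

19.58 kJ/mol

C1 and C2 have opposite parity, so for the trans isomer the two substituents are e,e in one chair and a,a in the other.
Chair I (phenyl axial, ethyl axial): E = 19.58 kJ/mol.
Chair II (phenyl equatorial, ethyl equatorial): E = 0.00 kJ/mol.
ΔE = 19.58 − 0.00 = 19.58 kJ/mol; chair II is more stable.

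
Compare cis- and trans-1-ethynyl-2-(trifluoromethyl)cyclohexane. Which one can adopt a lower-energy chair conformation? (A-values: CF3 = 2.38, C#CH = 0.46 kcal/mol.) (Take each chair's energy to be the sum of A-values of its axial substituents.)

trans

At 1,2 positions (parity opposite): cis → (a,e or e,a); trans → (e,e or a,a).
Best chair for cis: E = 0.46 kcal/mol; best chair for trans: E = 0.00 kcal/mol.
The trans isomer is lower by 0.46 kcal/mol.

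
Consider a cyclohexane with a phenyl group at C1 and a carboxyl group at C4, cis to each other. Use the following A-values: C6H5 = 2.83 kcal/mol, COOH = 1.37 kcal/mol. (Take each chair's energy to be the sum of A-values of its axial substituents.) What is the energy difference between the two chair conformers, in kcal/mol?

1.46 kcal/mol

C1 and C4 have opposite parity, so for the cis isomer the two substituents are one axial and one equatorial in each chair.
Chair I (phenyl axial, carboxyl equatorial): E = 2.83 kcal/mol.
Chair II (phenyl equatorial, carboxyl axial): E = 1.37 kcal/mol.
ΔE = 2.83 − 1.37 = 1.46 kcal/mol; chair II is more stable.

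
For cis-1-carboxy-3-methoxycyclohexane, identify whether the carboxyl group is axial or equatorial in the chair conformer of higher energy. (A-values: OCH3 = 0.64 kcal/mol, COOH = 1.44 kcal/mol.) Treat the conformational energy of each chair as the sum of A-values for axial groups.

C1 and C3 have the same parity, so for the cis isomer the two substituents are e,e in one chair and a,a in the other.
Chair I (methoxy axial, carboxyl axial): E = 2.08 kcal/mol.
Chair II (methoxy equatorial, carboxyl equatorial): E = 0.00 kcal/mol.
Chair I is the less stable (higher-energy) conformer, and in that chair the carboxyl group is axial.

axial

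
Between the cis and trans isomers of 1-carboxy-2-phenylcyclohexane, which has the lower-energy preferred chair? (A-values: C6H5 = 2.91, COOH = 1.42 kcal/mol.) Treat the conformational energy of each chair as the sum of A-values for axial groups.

trans

At 1,2 positions (parity opposite): cis → (a,e or e,a); trans → (e,e or a,a).
Best chair for cis: E = 1.42 kcal/mol; best chair for trans: E = 0.00 kcal/mol.
The trans isomer is lower by 1.42 kcal/mol.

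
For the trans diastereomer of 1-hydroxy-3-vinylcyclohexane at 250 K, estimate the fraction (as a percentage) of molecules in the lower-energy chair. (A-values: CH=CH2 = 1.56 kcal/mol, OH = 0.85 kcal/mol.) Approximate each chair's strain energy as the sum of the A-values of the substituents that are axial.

80.7%

C1 and C3 have the same parity, so for the trans isomer the two substituents are one axial and one equatorial in each chair.
Chair I (vinyl axial, hydroxyl equatorial): E = 1.56 kcal/mol; chair II (vinyl equatorial, hydroxyl axial): E = 0.85 kcal/mol.
ΔG = 0.71 kcal/mol between the two chairs.
K = exp(ΔG/RT) with R = 1.987×10⁻³ kcal mol⁻¹ K⁻¹ and T = 250 K gives K ≈ 4.18.
Fraction in the lower-energy chair = K/(K+1) = 80.7%.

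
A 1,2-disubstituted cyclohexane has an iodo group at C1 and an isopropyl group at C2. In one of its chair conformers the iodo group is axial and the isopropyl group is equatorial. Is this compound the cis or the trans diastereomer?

cis

C1 and C2 have opposite parity, so their axial bonds point in opposite directions.
With opposite-parity carbons, two substituents on the same face are one axial and one equatorial; opposite faces give both axial or both equatorial.
Here the groups are axial/equatorial → same face → cis.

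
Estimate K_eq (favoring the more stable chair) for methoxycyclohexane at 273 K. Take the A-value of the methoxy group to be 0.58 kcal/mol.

K ≈ 2.91

One chair has the methoxy group axial (E = 0.58 kcal/mol) and the other has it equatorial (E = 0).
ΔG = 0.58 kcal/mol between the two chairs.
K = exp(ΔG/RT) with R = 1.987×10⁻³ kcal mol⁻¹ K⁻¹ and T = 273 K gives K ≈ 2.91.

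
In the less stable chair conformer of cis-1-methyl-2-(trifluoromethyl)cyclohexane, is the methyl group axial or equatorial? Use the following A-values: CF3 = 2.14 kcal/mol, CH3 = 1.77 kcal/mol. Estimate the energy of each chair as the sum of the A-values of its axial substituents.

C1 and C2 have opposite parity, so for the cis isomer the two substituents are one axial and one equatorial in each chair.
Chair I (trifluoromethyl axial, methyl equatorial): E = 2.14 kcal/mol.
Chair II (trifluoromethyl equatorial, methyl axial): E = 1.77 kcal/mol.
Chair I is the less stable (higher-energy) conformer, and in that chair the methyl group is equatorial.

equatorial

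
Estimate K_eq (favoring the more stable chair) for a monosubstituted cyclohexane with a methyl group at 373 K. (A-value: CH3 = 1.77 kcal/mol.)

K ≈ 10.9

One chair has the methyl group axial (E = 1.77 kcal/mol) and the other has it equatorial (E = 0).
ΔG = 1.77 kcal/mol between the two chairs.
K = exp(ΔG/RT) with R = 1.987×10⁻³ kcal mol⁻¹ K⁻¹ and T = 373 K gives K ≈ 10.9.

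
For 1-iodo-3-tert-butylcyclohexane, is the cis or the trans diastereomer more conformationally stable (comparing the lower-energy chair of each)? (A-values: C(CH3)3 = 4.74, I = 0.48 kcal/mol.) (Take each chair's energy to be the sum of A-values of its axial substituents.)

cis

At 1,3 positions (parity same): cis → (e,e or a,a); trans → (a,e or e,a).
Best chair for cis: E = 0.00 kcal/mol; best chair for trans: E = 0.48 kcal/mol.
The cis isomer is lower by 0.48 kcal/mol.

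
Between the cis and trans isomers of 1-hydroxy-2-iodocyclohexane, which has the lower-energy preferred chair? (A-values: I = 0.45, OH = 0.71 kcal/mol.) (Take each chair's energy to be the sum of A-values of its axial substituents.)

At 1,2 positions (parity opposite): cis → (a,e or e,a); trans → (e,e or a,a).
Best chair for cis: E = 0.45 kcal/mol; best chair for trans: E = 0.00 kcal/mol.
The trans isomer is lower by 0.45 kcal/mol.

trans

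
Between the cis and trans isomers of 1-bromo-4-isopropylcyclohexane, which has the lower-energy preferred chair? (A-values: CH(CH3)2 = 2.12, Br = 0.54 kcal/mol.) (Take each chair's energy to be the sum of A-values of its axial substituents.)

At 1,4 positions (parity opposite): cis → (a,e or e,a); trans → (e,e or a,a).
Best chair for cis: E = 0.54 kcal/mol; best chair for trans: E = 0.00 kcal/mol.
The trans isomer is lower by 0.54 kcal/mol.

trans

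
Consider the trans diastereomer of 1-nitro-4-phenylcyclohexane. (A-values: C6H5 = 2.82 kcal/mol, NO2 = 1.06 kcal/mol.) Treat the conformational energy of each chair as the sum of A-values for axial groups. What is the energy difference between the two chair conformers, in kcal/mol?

3.88 kcal/mol

C1 and C4 have opposite parity, so for the trans isomer the two substituents are e,e in one chair and a,a in the other.
Chair I (phenyl axial, nitro axial): E = 3.88 kcal/mol.
Chair II (phenyl equatorial, nitro equatorial): E = 0.00 kcal/mol.
ΔE = 3.88 − 0.00 = 3.88 kcal/mol; chair II is more stable.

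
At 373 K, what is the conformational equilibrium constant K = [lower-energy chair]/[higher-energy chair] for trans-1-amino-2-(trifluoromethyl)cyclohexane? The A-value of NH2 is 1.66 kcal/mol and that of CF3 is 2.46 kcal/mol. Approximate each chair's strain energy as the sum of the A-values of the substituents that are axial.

K ≈ 260

C1 and C2 have opposite parity, so for the trans isomer the two substituents are e,e in one chair and a,a in the other.
Chair I (amino axial, trifluoromethyl axial): E = 4.12 kcal/mol; chair II (amino equatorial, trifluoromethyl equatorial): E = 0.00 kcal/mol.
ΔG = 4.12 kcal/mol between the two chairs.
K = exp(ΔG/RT) with R = 1.987×10⁻³ kcal mol⁻¹ K⁻¹ and T = 373 K gives K ≈ 260.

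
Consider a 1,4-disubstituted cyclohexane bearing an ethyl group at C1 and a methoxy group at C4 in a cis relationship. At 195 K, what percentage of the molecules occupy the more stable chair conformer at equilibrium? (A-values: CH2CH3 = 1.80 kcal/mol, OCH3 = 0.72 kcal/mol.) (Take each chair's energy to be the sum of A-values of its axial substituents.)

94.2%

C1 and C4 have opposite parity, so for the cis isomer the two substituents are one axial and one equatorial in each chair.
Chair I (ethyl axial, methoxy equatorial): E = 1.80 kcal/mol; chair II (ethyl equatorial, methoxy axial): E = 0.72 kcal/mol.
ΔG = 1.08 kcal/mol between the two chairs.
K = exp(ΔG/RT) with R = 1.987×10⁻³ kcal mol⁻¹ K⁻¹ and T = 195 K gives K ≈ 16.2.
Fraction in the lower-energy chair = K/(K+1) = 94.2%.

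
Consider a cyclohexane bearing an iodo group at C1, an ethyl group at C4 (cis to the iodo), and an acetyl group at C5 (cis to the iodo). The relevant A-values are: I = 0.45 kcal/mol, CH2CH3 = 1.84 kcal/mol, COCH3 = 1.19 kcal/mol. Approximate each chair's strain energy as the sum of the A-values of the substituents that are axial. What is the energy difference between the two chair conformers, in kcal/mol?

0.20 kcal/mol

Chair I (iodo axial, ethyl equatorial, acetyl axial): E = 1.64 kcal/mol.
Chair II (iodo equatorial, ethyl axial, acetyl equatorial): E = 1.84 kcal/mol.
ΔE = 1.84 − 1.64 = 0.20 kcal/mol; chair I is more stable.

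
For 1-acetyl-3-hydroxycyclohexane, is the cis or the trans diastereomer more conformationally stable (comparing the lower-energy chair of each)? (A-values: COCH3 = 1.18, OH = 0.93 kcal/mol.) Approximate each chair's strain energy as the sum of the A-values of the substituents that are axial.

cis

At 1,3 positions (parity same): cis → (e,e or a,a); trans → (a,e or e,a).
Best chair for cis: E = 0.00 kcal/mol; best chair for trans: E = 0.93 kcal/mol.
The cis isomer is lower by 0.93 kcal/mol.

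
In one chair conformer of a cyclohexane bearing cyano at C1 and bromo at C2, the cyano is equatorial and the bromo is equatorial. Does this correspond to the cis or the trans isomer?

C1 and C2 have opposite parity, so their axial bonds point in opposite directions.
With opposite-parity carbons, two substituents on the same face are one axial and one equatorial; opposite faces give both axial or both equatorial.
Here the groups are equatorial/equatorial → opposite face → trans.

trans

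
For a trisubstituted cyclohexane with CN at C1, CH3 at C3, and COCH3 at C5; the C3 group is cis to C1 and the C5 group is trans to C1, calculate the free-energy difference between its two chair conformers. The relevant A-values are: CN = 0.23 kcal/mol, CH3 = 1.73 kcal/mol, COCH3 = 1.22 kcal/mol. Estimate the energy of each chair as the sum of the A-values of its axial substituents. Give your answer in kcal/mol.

0.74 kcal/mol

Chair I (cyano axial, methyl axial, acetyl equatorial): E = 1.96 kcal/mol.
Chair II (cyano equatorial, methyl equatorial, acetyl axial): E = 1.22 kcal/mol.
ΔE = 1.96 − 1.22 = 0.74 kcal/mol; chair II is more stable.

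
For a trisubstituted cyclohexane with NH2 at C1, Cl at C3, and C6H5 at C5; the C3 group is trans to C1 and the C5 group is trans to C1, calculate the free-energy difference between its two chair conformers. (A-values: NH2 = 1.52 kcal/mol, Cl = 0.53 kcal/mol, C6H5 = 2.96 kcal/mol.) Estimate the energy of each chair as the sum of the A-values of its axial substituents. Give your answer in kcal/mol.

Chair I (amino axial, chloro equatorial, phenyl equatorial): E = 1.52 kcal/mol.
Chair II (amino equatorial, chloro axial, phenyl axial): E = 3.49 kcal/mol.
ΔE = 3.49 − 1.52 = 1.97 kcal/mol; chair I is more stable.

1.97 kcal/mol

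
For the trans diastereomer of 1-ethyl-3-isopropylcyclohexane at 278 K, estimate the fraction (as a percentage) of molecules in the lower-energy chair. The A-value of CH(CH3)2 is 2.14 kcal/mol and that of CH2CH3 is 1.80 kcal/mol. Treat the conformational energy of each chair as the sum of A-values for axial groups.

64.9%

C1 and C3 have the same parity, so for the trans isomer the two substituents are one axial and one equatorial in each chair.
Chair I (isopropyl axial, ethyl equatorial): E = 2.14 kcal/mol; chair II (isopropyl equatorial, ethyl axial): E = 1.80 kcal/mol.
ΔG = 0.34 kcal/mol between the two chairs.
K = exp(ΔG/RT) with R = 1.987×10⁻³ kcal mol⁻¹ K⁻¹ and T = 278 K gives K ≈ 1.85.
Fraction in the lower-energy chair = K/(K+1) = 64.9%.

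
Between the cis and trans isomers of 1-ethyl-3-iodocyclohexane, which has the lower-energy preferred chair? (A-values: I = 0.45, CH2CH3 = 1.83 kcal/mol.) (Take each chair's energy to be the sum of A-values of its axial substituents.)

cis

At 1,3 positions (parity same): cis → (e,e or a,a); trans → (a,e or e,a).
Best chair for cis: E = 0.00 kcal/mol; best chair for trans: E = 0.45 kcal/mol.
The cis isomer is lower by 0.45 kcal/mol.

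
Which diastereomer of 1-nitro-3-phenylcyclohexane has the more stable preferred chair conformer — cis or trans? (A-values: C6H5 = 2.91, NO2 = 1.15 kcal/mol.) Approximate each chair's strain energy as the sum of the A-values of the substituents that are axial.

cis

At 1,3 positions (parity same): cis → (e,e or a,a); trans → (a,e or e,a).
Best chair for cis: E = 0.00 kcal/mol; best chair for trans: E = 1.15 kcal/mol.
The cis isomer is lower by 1.15 kcal/mol.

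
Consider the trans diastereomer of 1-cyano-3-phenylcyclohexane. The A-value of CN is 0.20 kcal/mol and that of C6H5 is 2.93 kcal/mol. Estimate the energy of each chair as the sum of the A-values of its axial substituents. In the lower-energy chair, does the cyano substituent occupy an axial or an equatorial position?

C1 and C3 have the same parity, so for the trans isomer the two substituents are one axial and one equatorial in each chair.
Chair I (cyano axial, phenyl equatorial): E = 0.20 kcal/mol.
Chair II (cyano equatorial, phenyl axial): E = 2.93 kcal/mol.
Chair I is the more stable (lower-energy) conformer, and in that chair the cyano group is axial.

axial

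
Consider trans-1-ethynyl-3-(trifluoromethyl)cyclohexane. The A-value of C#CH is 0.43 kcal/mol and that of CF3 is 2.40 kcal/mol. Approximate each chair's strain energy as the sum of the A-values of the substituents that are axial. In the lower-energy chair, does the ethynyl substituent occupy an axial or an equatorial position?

C1 and C3 have the same parity, so for the trans isomer the two substituents are one axial and one equatorial in each chair.
Chair I (ethynyl axial, trifluoromethyl equatorial): E = 0.43 kcal/mol.
Chair II (ethynyl equatorial, trifluoromethyl axial): E = 2.40 kcal/mol.
Chair I is the more stable (lower-energy) conformer, and in that chair the ethynyl group is axial.

axial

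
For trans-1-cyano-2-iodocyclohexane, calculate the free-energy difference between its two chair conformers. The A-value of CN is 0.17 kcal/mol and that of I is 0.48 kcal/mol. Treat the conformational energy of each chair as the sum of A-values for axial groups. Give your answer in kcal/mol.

0.65 kcal/mol

C1 and C2 have opposite parity, so for the trans isomer the two substituents are e,e in one chair and a,a in the other.
Chair I (cyano axial, iodo axial): E = 0.65 kcal/mol.
Chair II (cyano equatorial, iodo equatorial): E = 0.00 kcal/mol.
ΔE = 0.65 − 0.00 = 0.65 kcal/mol; chair II is more stable.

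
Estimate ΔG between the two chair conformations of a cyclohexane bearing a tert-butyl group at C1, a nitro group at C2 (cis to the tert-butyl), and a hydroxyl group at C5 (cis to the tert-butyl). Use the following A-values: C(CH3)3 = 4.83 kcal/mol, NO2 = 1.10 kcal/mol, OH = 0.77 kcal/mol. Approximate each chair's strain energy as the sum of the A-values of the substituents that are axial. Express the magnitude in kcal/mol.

4.50 kcal/mol

Chair I (tert-butyl axial, nitro equatorial, hydroxyl axial): E = 5.60 kcal/mol.
Chair II (tert-butyl equatorial, nitro axial, hydroxyl equatorial): E = 1.10 kcal/mol.
ΔE = 5.60 − 1.10 = 4.50 kcal/mol; chair II is more stable.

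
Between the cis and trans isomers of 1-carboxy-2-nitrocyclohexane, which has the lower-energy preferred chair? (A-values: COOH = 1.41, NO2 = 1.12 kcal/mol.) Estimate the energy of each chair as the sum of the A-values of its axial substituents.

At 1,2 positions (parity opposite): cis → (a,e or e,a); trans → (e,e or a,a).
Best chair for cis: E = 1.12 kcal/mol; best chair for trans: E = 0.00 kcal/mol.
The trans isomer is lower by 1.12 kcal/mol.

trans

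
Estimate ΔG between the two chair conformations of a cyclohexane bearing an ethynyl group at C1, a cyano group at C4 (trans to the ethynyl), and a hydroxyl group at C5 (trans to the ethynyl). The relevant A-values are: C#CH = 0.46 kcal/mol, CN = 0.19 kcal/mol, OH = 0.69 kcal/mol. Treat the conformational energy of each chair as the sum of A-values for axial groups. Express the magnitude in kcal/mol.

0.04 kcal/mol

Chair I (ethynyl axial, cyano axial, hydroxyl equatorial): E = 0.65 kcal/mol.
Chair II (ethynyl equatorial, cyano equatorial, hydroxyl axial): E = 0.69 kcal/mol.
ΔE = 0.69 − 0.65 = 0.04 kcal/mol; chair I is more stable.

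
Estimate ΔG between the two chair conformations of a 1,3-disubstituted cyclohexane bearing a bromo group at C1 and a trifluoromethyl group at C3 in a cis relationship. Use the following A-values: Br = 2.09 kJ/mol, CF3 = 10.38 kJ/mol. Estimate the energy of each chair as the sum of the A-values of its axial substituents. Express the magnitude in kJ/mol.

C1 and C3 have the same parity, so for the cis isomer the two substituents are e,e in one chair and a,a in the other.
Chair I (bromo axial, trifluoromethyl axial): E = 12.47 kJ/mol.
Chair II (bromo equatorial, trifluoromethyl equatorial): E = 0.00 kJ/mol.
ΔE = 12.47 − 0.00 = 12.47 kJ/mol; chair II is more stable.

12.47 kJ/mol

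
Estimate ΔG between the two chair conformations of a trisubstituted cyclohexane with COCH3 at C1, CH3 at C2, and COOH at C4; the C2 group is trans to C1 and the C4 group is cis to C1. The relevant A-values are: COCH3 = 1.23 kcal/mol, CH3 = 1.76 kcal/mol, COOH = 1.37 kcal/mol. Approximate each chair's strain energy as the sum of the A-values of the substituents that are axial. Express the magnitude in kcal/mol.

Chair I (acetyl axial, methyl axial, carboxyl equatorial): E = 2.99 kcal/mol.
Chair II (acetyl equatorial, methyl equatorial, carboxyl axial): E = 1.37 kcal/mol.
ΔE = 2.99 − 1.37 = 1.62 kcal/mol; chair II is more stable.

1.62 kcal/mol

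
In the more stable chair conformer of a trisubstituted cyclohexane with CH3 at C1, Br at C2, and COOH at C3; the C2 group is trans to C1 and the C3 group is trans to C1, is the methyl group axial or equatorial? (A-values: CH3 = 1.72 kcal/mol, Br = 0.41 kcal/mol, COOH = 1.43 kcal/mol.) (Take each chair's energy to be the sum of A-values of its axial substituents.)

equatorial

Chair I (methyl axial, bromo axial, carboxyl equatorial): E = 2.13 kcal/mol.
Chair II (methyl equatorial, bromo equatorial, carboxyl axial): E = 1.43 kcal/mol.
Chair II is the more stable (lower-energy) conformer, and in that chair the methyl group is equatorial.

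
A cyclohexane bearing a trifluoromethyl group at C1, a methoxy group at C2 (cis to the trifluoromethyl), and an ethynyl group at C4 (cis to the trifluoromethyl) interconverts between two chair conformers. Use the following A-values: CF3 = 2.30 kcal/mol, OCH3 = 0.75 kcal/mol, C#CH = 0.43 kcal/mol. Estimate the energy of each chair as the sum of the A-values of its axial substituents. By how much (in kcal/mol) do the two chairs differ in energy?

1.12 kcal/mol

Chair I (trifluoromethyl axial, methoxy equatorial, ethynyl equatorial): E = 2.30 kcal/mol.
Chair II (trifluoromethyl equatorial, methoxy axial, ethynyl axial): E = 1.18 kcal/mol.
ΔE = 2.30 − 1.18 = 1.12 kcal/mol; chair II is more stable.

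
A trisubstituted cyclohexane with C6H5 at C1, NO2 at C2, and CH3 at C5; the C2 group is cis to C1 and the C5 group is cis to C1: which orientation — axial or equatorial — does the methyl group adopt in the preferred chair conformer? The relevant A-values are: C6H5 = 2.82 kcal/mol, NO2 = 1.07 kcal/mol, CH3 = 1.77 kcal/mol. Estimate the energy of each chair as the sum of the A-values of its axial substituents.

Chair I (phenyl axial, nitro equatorial, methyl axial): E = 4.59 kcal/mol.
Chair II (phenyl equatorial, nitro axial, methyl equatorial): E = 1.07 kcal/mol.
Chair II is the more stable (lower-energy) conformer, and in that chair the methyl group is equatorial.

equatorial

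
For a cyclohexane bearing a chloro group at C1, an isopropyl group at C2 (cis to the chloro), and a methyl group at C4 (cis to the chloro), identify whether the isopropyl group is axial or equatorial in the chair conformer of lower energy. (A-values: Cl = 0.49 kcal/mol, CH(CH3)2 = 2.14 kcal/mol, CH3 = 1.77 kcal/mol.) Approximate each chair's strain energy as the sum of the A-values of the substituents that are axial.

equatorial

Chair I (chloro axial, isopropyl equatorial, methyl equatorial): E = 0.49 kcal/mol.
Chair II (chloro equatorial, isopropyl axial, methyl axial): E = 3.91 kcal/mol.
Chair I is the more stable (lower-energy) conformer, and in that chair the isopropyl group is equatorial.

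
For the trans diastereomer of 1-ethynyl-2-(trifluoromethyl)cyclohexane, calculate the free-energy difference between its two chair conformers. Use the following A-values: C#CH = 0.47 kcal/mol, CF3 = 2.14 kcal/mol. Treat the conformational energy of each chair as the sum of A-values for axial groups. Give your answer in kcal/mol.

C1 and C2 have opposite parity, so for the trans isomer the two substituents are e,e in one chair and a,a in the other.
Chair I (ethynyl axial, trifluoromethyl axial): E = 2.61 kcal/mol.
Chair II (ethynyl equatorial, trifluoromethyl equatorial): E = 0.00 kcal/mol.
ΔE = 2.61 − 0.00 = 2.61 kcal/mol; chair II is more stable.

2.61 kcal/mol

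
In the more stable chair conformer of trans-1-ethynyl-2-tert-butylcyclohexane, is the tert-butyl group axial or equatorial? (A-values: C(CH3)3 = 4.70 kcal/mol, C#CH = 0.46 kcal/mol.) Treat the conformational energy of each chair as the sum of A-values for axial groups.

equatorial

C1 and C2 have opposite parity, so for the trans isomer the two substituents are e,e in one chair and a,a in the other.
Chair I (tert-butyl axial, ethynyl axial): E = 5.16 kcal/mol.
Chair II (tert-butyl equatorial, ethynyl equatorial): E = 0.00 kcal/mol.
Chair II is the more stable (lower-energy) conformer, and in that chair the tert-butyl group is equatorial.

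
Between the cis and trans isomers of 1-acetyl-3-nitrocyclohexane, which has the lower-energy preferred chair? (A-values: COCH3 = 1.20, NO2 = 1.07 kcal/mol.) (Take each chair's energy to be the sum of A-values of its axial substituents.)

At 1,3 positions (parity same): cis → (e,e or a,a); trans → (a,e or e,a).
Best chair for cis: E = 0.00 kcal/mol; best chair for trans: E = 1.07 kcal/mol.
The cis isomer is lower by 1.07 kcal/mol.

cis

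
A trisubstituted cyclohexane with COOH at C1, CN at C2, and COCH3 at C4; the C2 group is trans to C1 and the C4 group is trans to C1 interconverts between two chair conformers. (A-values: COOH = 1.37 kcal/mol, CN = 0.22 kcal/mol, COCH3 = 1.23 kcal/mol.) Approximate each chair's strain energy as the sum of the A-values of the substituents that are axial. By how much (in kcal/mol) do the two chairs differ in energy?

2.82 kcal/mol

Chair I (carboxyl axial, cyano axial, acetyl axial): E = 2.82 kcal/mol.
Chair II (carboxyl equatorial, cyano equatorial, acetyl equatorial): E = 0.00 kcal/mol.
ΔE = 2.82 − 0.00 = 2.82 kcal/mol; chair II is more stable.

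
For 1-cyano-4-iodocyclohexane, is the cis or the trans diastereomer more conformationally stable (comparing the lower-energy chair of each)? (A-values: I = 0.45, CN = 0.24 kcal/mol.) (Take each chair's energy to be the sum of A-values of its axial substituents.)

At 1,4 positions (parity opposite): cis → (a,e or e,a); trans → (e,e or a,a).
Best chair for cis: E = 0.24 kcal/mol; best chair for trans: E = 0.00 kcal/mol.
The trans isomer is lower by 0.24 kcal/mol.

trans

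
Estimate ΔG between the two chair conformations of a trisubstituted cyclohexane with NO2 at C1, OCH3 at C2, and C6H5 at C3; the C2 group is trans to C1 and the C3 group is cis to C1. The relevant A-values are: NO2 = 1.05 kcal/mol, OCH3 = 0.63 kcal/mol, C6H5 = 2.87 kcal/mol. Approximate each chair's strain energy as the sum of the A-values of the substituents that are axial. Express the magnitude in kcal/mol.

Chair I (nitro axial, methoxy axial, phenyl axial): E = 4.55 kcal/mol.
Chair II (nitro equatorial, methoxy equatorial, phenyl equatorial): E = 0.00 kcal/mol.
ΔE = 4.55 − 0.00 = 4.55 kcal/mol; chair II is more stable.

4.55 kcal/mol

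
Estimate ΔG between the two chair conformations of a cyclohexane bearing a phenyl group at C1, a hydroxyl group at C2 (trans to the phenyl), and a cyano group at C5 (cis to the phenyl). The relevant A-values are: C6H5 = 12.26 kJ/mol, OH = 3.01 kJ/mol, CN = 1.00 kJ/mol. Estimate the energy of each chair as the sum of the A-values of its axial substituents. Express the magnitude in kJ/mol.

Chair I (phenyl axial, hydroxyl axial, cyano axial): E = 16.27 kJ/mol.
Chair II (phenyl equatorial, hydroxyl equatorial, cyano equatorial): E = 0.00 kJ/mol.
ΔE = 16.27 − 0.00 = 16.27 kJ/mol; chair II is more stable.

16.27 kJ/mol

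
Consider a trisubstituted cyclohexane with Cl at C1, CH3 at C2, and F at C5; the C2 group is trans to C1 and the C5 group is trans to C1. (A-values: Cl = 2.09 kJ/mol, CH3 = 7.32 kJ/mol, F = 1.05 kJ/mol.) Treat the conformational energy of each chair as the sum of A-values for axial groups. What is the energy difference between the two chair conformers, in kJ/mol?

8.36 kJ/mol

Chair I (chloro axial, methyl axial, fluoro equatorial): E = 9.41 kJ/mol.
Chair II (chloro equatorial, methyl equatorial, fluoro axial): E = 1.05 kJ/mol.
ΔE = 9.41 − 1.05 = 8.36 kJ/mol; chair II is more stable.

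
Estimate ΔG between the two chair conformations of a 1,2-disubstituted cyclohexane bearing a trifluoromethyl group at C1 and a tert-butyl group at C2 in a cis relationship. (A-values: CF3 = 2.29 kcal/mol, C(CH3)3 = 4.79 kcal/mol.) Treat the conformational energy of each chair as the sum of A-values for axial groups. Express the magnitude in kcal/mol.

C1 and C2 have opposite parity, so for the cis isomer the two substituents are one axial and one equatorial in each chair.
Chair I (trifluoromethyl axial, tert-butyl equatorial): E = 2.29 kcal/mol.
Chair II (trifluoromethyl equatorial, tert-butyl axial): E = 4.79 kcal/mol.
ΔE = 4.79 − 2.29 = 2.50 kcal/mol; chair I is more stable.

2.50 kcal/mol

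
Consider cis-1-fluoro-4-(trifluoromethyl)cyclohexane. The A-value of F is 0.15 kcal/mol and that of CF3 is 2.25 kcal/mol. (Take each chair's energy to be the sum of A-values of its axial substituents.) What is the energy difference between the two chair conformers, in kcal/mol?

2.10 kcal/mol

C1 and C4 have opposite parity, so for the cis isomer the two substituents are one axial and one equatorial in each chair.
Chair I (fluoro axial, trifluoromethyl equatorial): E = 0.15 kcal/mol.
Chair II (fluoro equatorial, trifluoromethyl axial): E = 2.25 kcal/mol.
ΔE = 2.25 − 0.15 = 2.10 kcal/mol; chair I is more stable.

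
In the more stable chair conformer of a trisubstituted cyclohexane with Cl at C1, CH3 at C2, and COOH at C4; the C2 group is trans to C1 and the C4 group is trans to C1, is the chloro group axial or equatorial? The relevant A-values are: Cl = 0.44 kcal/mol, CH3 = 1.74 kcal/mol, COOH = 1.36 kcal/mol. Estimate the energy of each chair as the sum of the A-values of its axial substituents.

Chair I (chloro axial, methyl axial, carboxyl axial): E = 3.54 kcal/mol.
Chair II (chloro equatorial, methyl equatorial, carboxyl equatorial): E = 0.00 kcal/mol.
Chair II is the more stable (lower-energy) conformer, and in that chair the chloro group is equatorial.

equatorial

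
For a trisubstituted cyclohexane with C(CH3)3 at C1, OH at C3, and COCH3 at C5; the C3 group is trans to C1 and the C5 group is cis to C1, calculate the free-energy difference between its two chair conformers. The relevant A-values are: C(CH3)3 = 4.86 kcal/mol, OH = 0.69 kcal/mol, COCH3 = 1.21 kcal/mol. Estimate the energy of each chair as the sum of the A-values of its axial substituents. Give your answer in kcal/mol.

5.38 kcal/mol

Chair I (tert-butyl axial, hydroxyl equatorial, acetyl axial): E = 6.07 kcal/mol.
Chair II (tert-butyl equatorial, hydroxyl axial, acetyl equatorial): E = 0.69 kcal/mol.
ΔE = 6.07 − 0.69 = 5.38 kcal/mol; chair II is more stable.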